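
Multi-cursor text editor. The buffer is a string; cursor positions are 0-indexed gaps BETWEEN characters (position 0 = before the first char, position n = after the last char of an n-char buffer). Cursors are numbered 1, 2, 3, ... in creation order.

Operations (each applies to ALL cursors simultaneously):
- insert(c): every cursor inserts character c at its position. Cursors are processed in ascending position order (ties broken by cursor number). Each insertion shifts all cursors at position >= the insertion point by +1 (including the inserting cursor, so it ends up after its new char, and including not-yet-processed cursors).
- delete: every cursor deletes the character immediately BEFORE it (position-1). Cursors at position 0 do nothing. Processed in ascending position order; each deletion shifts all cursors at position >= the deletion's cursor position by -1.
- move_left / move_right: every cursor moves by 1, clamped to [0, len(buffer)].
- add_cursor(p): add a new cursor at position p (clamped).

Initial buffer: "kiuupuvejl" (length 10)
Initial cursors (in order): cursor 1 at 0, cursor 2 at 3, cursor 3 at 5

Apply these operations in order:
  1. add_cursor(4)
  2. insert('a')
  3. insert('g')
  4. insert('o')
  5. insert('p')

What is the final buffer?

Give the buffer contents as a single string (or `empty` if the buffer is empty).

After op 1 (add_cursor(4)): buffer="kiuupuvejl" (len 10), cursors c1@0 c2@3 c4@4 c3@5, authorship ..........
After op 2 (insert('a')): buffer="akiuauapauvejl" (len 14), cursors c1@1 c2@5 c4@7 c3@9, authorship 1...2.4.3.....
After op 3 (insert('g')): buffer="agkiuaguagpaguvejl" (len 18), cursors c1@2 c2@7 c4@10 c3@13, authorship 11...22.44.33.....
After op 4 (insert('o')): buffer="agokiuagouagopagouvejl" (len 22), cursors c1@3 c2@9 c4@13 c3@17, authorship 111...222.444.333.....
After op 5 (insert('p')): buffer="agopkiuagopuagoppagopuvejl" (len 26), cursors c1@4 c2@11 c4@16 c3@21, authorship 1111...2222.4444.3333.....

Answer: agopkiuagopuagoppagopuvejl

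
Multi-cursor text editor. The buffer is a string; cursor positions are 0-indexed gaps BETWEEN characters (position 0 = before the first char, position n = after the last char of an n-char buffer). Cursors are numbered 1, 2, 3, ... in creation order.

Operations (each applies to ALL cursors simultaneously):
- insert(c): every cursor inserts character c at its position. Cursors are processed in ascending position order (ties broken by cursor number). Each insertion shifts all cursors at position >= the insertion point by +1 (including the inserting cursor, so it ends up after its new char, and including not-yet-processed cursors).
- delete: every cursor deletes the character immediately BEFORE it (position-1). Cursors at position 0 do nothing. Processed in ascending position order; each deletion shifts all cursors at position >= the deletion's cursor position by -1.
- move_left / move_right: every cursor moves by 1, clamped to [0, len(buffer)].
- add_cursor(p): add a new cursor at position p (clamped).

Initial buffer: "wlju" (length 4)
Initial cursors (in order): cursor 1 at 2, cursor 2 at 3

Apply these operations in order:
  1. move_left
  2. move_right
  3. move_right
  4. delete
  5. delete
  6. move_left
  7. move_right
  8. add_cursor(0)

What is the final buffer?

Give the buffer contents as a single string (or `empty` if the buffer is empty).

After op 1 (move_left): buffer="wlju" (len 4), cursors c1@1 c2@2, authorship ....
After op 2 (move_right): buffer="wlju" (len 4), cursors c1@2 c2@3, authorship ....
After op 3 (move_right): buffer="wlju" (len 4), cursors c1@3 c2@4, authorship ....
After op 4 (delete): buffer="wl" (len 2), cursors c1@2 c2@2, authorship ..
After op 5 (delete): buffer="" (len 0), cursors c1@0 c2@0, authorship 
After op 6 (move_left): buffer="" (len 0), cursors c1@0 c2@0, authorship 
After op 7 (move_right): buffer="" (len 0), cursors c1@0 c2@0, authorship 
After op 8 (add_cursor(0)): buffer="" (len 0), cursors c1@0 c2@0 c3@0, authorship 

Answer: empty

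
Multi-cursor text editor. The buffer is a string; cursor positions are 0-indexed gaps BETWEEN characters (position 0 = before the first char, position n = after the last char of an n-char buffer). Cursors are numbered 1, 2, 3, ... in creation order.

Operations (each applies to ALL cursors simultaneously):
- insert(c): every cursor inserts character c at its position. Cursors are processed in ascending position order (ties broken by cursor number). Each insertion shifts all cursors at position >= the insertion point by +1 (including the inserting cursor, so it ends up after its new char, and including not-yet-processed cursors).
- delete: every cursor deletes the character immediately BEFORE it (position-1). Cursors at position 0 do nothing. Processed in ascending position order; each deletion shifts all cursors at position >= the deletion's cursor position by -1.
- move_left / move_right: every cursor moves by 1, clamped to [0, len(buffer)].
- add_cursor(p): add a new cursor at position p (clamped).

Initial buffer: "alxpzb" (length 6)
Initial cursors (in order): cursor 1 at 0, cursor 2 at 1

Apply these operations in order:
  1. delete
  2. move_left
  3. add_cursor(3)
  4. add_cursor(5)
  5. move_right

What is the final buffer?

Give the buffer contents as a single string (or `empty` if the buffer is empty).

Answer: lxpzb

Derivation:
After op 1 (delete): buffer="lxpzb" (len 5), cursors c1@0 c2@0, authorship .....
After op 2 (move_left): buffer="lxpzb" (len 5), cursors c1@0 c2@0, authorship .....
After op 3 (add_cursor(3)): buffer="lxpzb" (len 5), cursors c1@0 c2@0 c3@3, authorship .....
After op 4 (add_cursor(5)): buffer="lxpzb" (len 5), cursors c1@0 c2@0 c3@3 c4@5, authorship .....
After op 5 (move_right): buffer="lxpzb" (len 5), cursors c1@1 c2@1 c3@4 c4@5, authorship .....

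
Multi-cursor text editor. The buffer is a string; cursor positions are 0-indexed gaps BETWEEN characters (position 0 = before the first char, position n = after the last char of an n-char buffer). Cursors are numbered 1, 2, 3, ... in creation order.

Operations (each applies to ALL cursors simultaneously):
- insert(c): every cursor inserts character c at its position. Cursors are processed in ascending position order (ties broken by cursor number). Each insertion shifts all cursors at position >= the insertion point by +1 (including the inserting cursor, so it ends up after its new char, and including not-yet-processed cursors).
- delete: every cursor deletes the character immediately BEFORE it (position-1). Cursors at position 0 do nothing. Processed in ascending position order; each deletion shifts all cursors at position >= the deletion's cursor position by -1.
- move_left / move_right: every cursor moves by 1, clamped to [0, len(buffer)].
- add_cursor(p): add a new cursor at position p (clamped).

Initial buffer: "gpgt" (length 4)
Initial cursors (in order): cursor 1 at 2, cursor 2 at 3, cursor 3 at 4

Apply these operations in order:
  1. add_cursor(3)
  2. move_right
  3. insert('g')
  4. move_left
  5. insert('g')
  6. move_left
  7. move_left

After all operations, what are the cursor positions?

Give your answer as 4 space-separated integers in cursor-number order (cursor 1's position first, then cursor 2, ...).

After op 1 (add_cursor(3)): buffer="gpgt" (len 4), cursors c1@2 c2@3 c4@3 c3@4, authorship ....
After op 2 (move_right): buffer="gpgt" (len 4), cursors c1@3 c2@4 c3@4 c4@4, authorship ....
After op 3 (insert('g')): buffer="gpggtggg" (len 8), cursors c1@4 c2@8 c3@8 c4@8, authorship ...1.234
After op 4 (move_left): buffer="gpggtggg" (len 8), cursors c1@3 c2@7 c3@7 c4@7, authorship ...1.234
After op 5 (insert('g')): buffer="gpgggtgggggg" (len 12), cursors c1@4 c2@11 c3@11 c4@11, authorship ...11.232344
After op 6 (move_left): buffer="gpgggtgggggg" (len 12), cursors c1@3 c2@10 c3@10 c4@10, authorship ...11.232344
After op 7 (move_left): buffer="gpgggtgggggg" (len 12), cursors c1@2 c2@9 c3@9 c4@9, authorship ...11.232344

Answer: 2 9 9 9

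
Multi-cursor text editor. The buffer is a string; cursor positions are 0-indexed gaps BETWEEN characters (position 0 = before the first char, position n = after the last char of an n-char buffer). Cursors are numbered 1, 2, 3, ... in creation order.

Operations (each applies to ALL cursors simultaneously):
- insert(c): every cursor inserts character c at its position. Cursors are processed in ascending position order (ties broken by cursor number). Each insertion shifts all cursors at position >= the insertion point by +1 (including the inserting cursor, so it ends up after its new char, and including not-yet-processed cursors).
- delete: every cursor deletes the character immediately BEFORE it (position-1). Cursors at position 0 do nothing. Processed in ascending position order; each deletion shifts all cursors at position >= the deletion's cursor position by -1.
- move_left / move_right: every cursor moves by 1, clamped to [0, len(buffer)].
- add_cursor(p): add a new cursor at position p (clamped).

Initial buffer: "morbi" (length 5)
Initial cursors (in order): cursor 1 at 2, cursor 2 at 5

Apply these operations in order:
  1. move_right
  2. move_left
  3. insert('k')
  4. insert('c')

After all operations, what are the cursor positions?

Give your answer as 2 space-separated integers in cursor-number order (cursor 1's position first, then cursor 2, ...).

After op 1 (move_right): buffer="morbi" (len 5), cursors c1@3 c2@5, authorship .....
After op 2 (move_left): buffer="morbi" (len 5), cursors c1@2 c2@4, authorship .....
After op 3 (insert('k')): buffer="mokrbki" (len 7), cursors c1@3 c2@6, authorship ..1..2.
After op 4 (insert('c')): buffer="mokcrbkci" (len 9), cursors c1@4 c2@8, authorship ..11..22.

Answer: 4 8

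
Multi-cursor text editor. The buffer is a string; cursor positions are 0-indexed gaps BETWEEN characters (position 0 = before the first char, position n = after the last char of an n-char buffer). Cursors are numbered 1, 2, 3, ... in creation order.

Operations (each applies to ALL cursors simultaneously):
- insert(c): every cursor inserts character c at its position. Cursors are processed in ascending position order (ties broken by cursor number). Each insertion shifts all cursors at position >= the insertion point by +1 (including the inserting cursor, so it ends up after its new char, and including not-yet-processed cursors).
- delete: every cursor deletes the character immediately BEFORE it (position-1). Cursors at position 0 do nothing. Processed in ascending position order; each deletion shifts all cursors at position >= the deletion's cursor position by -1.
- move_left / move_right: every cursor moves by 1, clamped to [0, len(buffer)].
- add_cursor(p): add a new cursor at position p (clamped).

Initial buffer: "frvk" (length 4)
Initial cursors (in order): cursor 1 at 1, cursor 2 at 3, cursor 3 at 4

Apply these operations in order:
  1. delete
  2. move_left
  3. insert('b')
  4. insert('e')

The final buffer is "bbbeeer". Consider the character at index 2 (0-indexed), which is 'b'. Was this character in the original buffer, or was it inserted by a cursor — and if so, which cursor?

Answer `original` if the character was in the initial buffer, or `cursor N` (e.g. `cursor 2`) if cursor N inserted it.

After op 1 (delete): buffer="r" (len 1), cursors c1@0 c2@1 c3@1, authorship .
After op 2 (move_left): buffer="r" (len 1), cursors c1@0 c2@0 c3@0, authorship .
After op 3 (insert('b')): buffer="bbbr" (len 4), cursors c1@3 c2@3 c3@3, authorship 123.
After op 4 (insert('e')): buffer="bbbeeer" (len 7), cursors c1@6 c2@6 c3@6, authorship 123123.
Authorship (.=original, N=cursor N): 1 2 3 1 2 3 .
Index 2: author = 3

Answer: cursor 3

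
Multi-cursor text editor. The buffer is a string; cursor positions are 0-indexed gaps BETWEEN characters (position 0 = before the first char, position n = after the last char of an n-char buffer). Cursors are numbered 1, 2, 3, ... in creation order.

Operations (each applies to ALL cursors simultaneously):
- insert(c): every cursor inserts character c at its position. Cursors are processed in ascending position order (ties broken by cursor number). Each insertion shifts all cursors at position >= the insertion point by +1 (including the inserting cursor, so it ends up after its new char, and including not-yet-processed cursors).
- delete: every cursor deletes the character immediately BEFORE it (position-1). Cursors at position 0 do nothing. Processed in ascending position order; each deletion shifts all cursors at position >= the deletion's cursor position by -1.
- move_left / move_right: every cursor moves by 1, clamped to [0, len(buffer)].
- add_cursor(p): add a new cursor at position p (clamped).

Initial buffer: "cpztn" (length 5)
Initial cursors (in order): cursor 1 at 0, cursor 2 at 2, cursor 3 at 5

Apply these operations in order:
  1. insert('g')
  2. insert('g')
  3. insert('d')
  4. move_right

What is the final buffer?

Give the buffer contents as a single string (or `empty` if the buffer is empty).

Answer: ggdcpggdztnggd

Derivation:
After op 1 (insert('g')): buffer="gcpgztng" (len 8), cursors c1@1 c2@4 c3@8, authorship 1..2...3
After op 2 (insert('g')): buffer="ggcpggztngg" (len 11), cursors c1@2 c2@6 c3@11, authorship 11..22...33
After op 3 (insert('d')): buffer="ggdcpggdztnggd" (len 14), cursors c1@3 c2@8 c3@14, authorship 111..222...333
After op 4 (move_right): buffer="ggdcpggdztnggd" (len 14), cursors c1@4 c2@9 c3@14, authorship 111..222...333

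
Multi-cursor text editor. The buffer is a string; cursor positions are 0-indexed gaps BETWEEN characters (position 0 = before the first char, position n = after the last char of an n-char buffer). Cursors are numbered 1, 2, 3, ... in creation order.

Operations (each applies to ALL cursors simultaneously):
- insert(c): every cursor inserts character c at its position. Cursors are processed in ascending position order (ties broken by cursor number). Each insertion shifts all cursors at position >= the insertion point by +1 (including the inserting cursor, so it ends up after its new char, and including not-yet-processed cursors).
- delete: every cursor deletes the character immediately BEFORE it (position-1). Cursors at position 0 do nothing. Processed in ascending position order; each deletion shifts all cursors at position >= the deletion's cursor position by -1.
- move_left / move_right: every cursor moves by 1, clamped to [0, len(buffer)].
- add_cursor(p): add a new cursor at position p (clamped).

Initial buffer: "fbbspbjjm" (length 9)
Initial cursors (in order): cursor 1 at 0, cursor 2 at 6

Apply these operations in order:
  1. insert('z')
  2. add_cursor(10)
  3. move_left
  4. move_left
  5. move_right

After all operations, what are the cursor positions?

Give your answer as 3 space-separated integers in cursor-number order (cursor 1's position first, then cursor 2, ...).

After op 1 (insert('z')): buffer="zfbbspbzjjm" (len 11), cursors c1@1 c2@8, authorship 1......2...
After op 2 (add_cursor(10)): buffer="zfbbspbzjjm" (len 11), cursors c1@1 c2@8 c3@10, authorship 1......2...
After op 3 (move_left): buffer="zfbbspbzjjm" (len 11), cursors c1@0 c2@7 c3@9, authorship 1......2...
After op 4 (move_left): buffer="zfbbspbzjjm" (len 11), cursors c1@0 c2@6 c3@8, authorship 1......2...
After op 5 (move_right): buffer="zfbbspbzjjm" (len 11), cursors c1@1 c2@7 c3@9, authorship 1......2...

Answer: 1 7 9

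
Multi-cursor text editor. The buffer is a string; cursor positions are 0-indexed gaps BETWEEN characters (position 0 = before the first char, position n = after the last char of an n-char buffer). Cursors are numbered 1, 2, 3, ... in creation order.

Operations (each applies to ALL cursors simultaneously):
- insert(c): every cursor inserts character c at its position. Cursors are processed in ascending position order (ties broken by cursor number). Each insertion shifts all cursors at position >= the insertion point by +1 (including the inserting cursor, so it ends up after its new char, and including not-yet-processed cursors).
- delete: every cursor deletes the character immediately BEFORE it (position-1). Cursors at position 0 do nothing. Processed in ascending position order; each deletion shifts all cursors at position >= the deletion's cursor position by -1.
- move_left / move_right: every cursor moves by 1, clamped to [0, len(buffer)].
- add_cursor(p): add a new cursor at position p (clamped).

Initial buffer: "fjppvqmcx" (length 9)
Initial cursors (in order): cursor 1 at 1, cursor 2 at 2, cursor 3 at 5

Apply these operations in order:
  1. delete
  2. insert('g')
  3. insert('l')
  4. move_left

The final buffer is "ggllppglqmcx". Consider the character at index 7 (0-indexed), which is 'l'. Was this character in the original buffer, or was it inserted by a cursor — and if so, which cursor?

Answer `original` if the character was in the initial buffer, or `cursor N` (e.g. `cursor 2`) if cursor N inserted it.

Answer: cursor 3

Derivation:
After op 1 (delete): buffer="ppqmcx" (len 6), cursors c1@0 c2@0 c3@2, authorship ......
After op 2 (insert('g')): buffer="ggppgqmcx" (len 9), cursors c1@2 c2@2 c3@5, authorship 12..3....
After op 3 (insert('l')): buffer="ggllppglqmcx" (len 12), cursors c1@4 c2@4 c3@8, authorship 1212..33....
After op 4 (move_left): buffer="ggllppglqmcx" (len 12), cursors c1@3 c2@3 c3@7, authorship 1212..33....
Authorship (.=original, N=cursor N): 1 2 1 2 . . 3 3 . . . .
Index 7: author = 3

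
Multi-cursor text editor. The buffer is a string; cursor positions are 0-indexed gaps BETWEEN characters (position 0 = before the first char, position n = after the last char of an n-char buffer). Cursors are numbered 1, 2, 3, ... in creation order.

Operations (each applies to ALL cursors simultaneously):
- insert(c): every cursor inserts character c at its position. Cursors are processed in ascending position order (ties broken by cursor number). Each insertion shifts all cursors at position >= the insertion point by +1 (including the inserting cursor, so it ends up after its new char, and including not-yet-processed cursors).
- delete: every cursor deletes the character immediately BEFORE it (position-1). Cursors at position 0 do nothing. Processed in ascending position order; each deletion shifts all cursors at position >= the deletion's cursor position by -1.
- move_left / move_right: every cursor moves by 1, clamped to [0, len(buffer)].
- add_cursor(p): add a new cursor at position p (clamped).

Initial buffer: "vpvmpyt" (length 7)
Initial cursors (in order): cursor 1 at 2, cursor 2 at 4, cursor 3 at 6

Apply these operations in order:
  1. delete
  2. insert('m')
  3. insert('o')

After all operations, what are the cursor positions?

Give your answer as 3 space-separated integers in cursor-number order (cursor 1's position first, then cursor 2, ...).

Answer: 3 6 9

Derivation:
After op 1 (delete): buffer="vvpt" (len 4), cursors c1@1 c2@2 c3@3, authorship ....
After op 2 (insert('m')): buffer="vmvmpmt" (len 7), cursors c1@2 c2@4 c3@6, authorship .1.2.3.
After op 3 (insert('o')): buffer="vmovmopmot" (len 10), cursors c1@3 c2@6 c3@9, authorship .11.22.33.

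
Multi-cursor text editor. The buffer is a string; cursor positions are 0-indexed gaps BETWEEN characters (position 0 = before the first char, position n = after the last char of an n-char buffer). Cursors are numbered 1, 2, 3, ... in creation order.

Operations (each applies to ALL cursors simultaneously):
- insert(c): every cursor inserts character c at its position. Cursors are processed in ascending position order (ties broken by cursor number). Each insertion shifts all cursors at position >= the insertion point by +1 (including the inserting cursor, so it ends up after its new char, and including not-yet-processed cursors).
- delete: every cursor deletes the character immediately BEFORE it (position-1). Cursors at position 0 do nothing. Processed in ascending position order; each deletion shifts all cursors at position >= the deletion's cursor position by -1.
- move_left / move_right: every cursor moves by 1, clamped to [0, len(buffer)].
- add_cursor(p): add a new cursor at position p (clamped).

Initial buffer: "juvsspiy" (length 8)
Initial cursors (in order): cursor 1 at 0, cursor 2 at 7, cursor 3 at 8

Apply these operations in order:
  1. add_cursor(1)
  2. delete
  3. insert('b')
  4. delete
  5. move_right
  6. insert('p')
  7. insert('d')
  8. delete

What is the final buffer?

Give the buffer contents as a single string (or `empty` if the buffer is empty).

Answer: uppvssppp

Derivation:
After op 1 (add_cursor(1)): buffer="juvsspiy" (len 8), cursors c1@0 c4@1 c2@7 c3@8, authorship ........
After op 2 (delete): buffer="uvssp" (len 5), cursors c1@0 c4@0 c2@5 c3@5, authorship .....
After op 3 (insert('b')): buffer="bbuvsspbb" (len 9), cursors c1@2 c4@2 c2@9 c3@9, authorship 14.....23
After op 4 (delete): buffer="uvssp" (len 5), cursors c1@0 c4@0 c2@5 c3@5, authorship .....
After op 5 (move_right): buffer="uvssp" (len 5), cursors c1@1 c4@1 c2@5 c3@5, authorship .....
After op 6 (insert('p')): buffer="uppvssppp" (len 9), cursors c1@3 c4@3 c2@9 c3@9, authorship .14....23
After op 7 (insert('d')): buffer="uppddvsspppdd" (len 13), cursors c1@5 c4@5 c2@13 c3@13, authorship .1414....2323
After op 8 (delete): buffer="uppvssppp" (len 9), cursors c1@3 c4@3 c2@9 c3@9, authorship .14....23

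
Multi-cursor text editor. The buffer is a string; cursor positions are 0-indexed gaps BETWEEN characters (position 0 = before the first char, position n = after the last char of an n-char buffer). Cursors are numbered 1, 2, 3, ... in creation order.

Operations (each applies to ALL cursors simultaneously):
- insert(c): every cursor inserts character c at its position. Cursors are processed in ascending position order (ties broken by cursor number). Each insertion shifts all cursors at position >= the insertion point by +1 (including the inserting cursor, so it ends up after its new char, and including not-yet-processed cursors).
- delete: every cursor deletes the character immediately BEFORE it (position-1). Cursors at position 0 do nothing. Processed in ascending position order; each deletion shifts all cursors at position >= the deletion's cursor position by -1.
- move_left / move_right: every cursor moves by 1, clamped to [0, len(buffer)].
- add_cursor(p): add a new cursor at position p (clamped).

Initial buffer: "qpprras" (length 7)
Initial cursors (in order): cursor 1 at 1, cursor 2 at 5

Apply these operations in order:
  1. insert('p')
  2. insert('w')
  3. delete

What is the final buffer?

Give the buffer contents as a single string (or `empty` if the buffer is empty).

Answer: qppprrpas

Derivation:
After op 1 (insert('p')): buffer="qppprrpas" (len 9), cursors c1@2 c2@7, authorship .1....2..
After op 2 (insert('w')): buffer="qpwpprrpwas" (len 11), cursors c1@3 c2@9, authorship .11....22..
After op 3 (delete): buffer="qppprrpas" (len 9), cursors c1@2 c2@7, authorship .1....2..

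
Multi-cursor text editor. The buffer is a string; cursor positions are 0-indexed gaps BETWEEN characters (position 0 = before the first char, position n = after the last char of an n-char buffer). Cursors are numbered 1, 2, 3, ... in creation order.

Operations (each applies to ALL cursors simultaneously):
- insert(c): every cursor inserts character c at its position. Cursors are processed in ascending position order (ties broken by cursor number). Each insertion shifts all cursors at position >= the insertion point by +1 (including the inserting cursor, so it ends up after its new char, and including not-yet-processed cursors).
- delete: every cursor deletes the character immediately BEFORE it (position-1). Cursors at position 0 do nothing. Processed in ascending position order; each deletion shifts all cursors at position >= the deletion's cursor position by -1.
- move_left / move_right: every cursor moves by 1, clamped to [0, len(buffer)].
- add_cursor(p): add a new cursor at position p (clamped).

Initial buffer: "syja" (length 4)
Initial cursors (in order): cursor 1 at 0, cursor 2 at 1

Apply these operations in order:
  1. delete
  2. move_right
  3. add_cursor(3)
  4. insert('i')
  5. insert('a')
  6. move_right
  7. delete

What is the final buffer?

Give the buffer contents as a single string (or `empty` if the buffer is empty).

After op 1 (delete): buffer="yja" (len 3), cursors c1@0 c2@0, authorship ...
After op 2 (move_right): buffer="yja" (len 3), cursors c1@1 c2@1, authorship ...
After op 3 (add_cursor(3)): buffer="yja" (len 3), cursors c1@1 c2@1 c3@3, authorship ...
After op 4 (insert('i')): buffer="yiijai" (len 6), cursors c1@3 c2@3 c3@6, authorship .12..3
After op 5 (insert('a')): buffer="yiiaajaia" (len 9), cursors c1@5 c2@5 c3@9, authorship .1212..33
After op 6 (move_right): buffer="yiiaajaia" (len 9), cursors c1@6 c2@6 c3@9, authorship .1212..33
After op 7 (delete): buffer="yiiaai" (len 6), cursors c1@4 c2@4 c3@6, authorship .121.3

Answer: yiiaai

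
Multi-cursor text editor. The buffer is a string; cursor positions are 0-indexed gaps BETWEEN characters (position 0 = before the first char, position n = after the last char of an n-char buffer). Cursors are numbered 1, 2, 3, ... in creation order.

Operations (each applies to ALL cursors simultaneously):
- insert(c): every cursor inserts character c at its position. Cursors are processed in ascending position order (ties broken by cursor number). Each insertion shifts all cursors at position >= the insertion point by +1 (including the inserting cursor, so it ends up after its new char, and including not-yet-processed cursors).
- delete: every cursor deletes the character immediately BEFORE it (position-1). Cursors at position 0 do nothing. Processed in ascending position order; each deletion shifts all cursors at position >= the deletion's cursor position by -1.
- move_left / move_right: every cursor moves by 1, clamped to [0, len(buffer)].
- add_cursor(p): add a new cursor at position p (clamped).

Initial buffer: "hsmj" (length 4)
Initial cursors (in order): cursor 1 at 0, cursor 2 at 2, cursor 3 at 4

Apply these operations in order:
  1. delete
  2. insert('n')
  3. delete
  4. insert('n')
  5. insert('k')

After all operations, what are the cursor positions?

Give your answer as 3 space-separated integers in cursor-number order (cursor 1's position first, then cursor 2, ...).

After op 1 (delete): buffer="hm" (len 2), cursors c1@0 c2@1 c3@2, authorship ..
After op 2 (insert('n')): buffer="nhnmn" (len 5), cursors c1@1 c2@3 c3@5, authorship 1.2.3
After op 3 (delete): buffer="hm" (len 2), cursors c1@0 c2@1 c3@2, authorship ..
After op 4 (insert('n')): buffer="nhnmn" (len 5), cursors c1@1 c2@3 c3@5, authorship 1.2.3
After op 5 (insert('k')): buffer="nkhnkmnk" (len 8), cursors c1@2 c2@5 c3@8, authorship 11.22.33

Answer: 2 5 8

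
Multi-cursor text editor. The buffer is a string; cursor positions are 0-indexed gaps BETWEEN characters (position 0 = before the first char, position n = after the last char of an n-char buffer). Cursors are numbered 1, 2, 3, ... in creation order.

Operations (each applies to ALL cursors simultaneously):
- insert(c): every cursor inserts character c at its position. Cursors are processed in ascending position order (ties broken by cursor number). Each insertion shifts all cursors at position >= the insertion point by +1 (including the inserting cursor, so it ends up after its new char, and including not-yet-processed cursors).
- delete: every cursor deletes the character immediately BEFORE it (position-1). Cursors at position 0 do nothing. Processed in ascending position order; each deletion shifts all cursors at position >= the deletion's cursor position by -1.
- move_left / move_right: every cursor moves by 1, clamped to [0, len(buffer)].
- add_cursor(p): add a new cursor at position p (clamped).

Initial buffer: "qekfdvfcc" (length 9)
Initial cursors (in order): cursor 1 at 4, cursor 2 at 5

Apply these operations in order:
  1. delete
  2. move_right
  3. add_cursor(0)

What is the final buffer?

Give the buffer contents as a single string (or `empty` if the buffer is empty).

After op 1 (delete): buffer="qekvfcc" (len 7), cursors c1@3 c2@3, authorship .......
After op 2 (move_right): buffer="qekvfcc" (len 7), cursors c1@4 c2@4, authorship .......
After op 3 (add_cursor(0)): buffer="qekvfcc" (len 7), cursors c3@0 c1@4 c2@4, authorship .......

Answer: qekvfcc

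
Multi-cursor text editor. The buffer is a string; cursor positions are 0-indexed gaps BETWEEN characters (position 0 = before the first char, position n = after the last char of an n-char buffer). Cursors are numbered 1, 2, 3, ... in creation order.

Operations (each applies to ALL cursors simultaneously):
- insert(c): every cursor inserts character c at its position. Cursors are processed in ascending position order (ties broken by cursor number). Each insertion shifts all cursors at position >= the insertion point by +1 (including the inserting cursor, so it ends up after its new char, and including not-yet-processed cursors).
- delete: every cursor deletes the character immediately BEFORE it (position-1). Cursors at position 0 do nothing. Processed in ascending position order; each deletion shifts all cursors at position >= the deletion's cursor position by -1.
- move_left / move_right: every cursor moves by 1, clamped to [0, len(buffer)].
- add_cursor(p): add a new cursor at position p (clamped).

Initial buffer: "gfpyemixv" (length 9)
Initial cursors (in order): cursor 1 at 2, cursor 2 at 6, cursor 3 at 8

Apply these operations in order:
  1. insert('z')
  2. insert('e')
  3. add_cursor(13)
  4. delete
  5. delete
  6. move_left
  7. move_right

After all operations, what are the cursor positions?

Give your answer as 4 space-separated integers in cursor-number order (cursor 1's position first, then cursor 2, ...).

Answer: 2 6 6 6

Derivation:
After op 1 (insert('z')): buffer="gfzpyemzixzv" (len 12), cursors c1@3 c2@8 c3@11, authorship ..1....2..3.
After op 2 (insert('e')): buffer="gfzepyemzeixzev" (len 15), cursors c1@4 c2@10 c3@14, authorship ..11....22..33.
After op 3 (add_cursor(13)): buffer="gfzepyemzeixzev" (len 15), cursors c1@4 c2@10 c4@13 c3@14, authorship ..11....22..33.
After op 4 (delete): buffer="gfzpyemzixv" (len 11), cursors c1@3 c2@8 c3@10 c4@10, authorship ..1....2...
After op 5 (delete): buffer="gfpyemv" (len 7), cursors c1@2 c2@6 c3@6 c4@6, authorship .......
After op 6 (move_left): buffer="gfpyemv" (len 7), cursors c1@1 c2@5 c3@5 c4@5, authorship .......
After op 7 (move_right): buffer="gfpyemv" (len 7), cursors c1@2 c2@6 c3@6 c4@6, authorship .......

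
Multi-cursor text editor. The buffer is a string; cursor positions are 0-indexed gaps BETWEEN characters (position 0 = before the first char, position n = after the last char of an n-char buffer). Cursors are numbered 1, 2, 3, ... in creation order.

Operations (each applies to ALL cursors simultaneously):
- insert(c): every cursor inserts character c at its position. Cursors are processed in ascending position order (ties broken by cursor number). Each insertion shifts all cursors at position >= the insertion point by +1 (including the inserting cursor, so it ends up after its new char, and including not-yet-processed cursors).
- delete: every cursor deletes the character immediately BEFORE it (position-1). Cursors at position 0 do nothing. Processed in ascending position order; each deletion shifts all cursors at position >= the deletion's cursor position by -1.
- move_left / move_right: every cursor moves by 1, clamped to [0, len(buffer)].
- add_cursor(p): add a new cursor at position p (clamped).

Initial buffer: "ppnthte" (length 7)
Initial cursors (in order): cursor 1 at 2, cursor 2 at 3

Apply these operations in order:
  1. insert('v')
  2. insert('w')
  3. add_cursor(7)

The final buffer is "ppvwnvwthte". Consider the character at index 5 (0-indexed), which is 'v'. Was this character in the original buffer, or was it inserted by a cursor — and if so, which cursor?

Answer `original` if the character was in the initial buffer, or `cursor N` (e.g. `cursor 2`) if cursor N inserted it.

After op 1 (insert('v')): buffer="ppvnvthte" (len 9), cursors c1@3 c2@5, authorship ..1.2....
After op 2 (insert('w')): buffer="ppvwnvwthte" (len 11), cursors c1@4 c2@7, authorship ..11.22....
After op 3 (add_cursor(7)): buffer="ppvwnvwthte" (len 11), cursors c1@4 c2@7 c3@7, authorship ..11.22....
Authorship (.=original, N=cursor N): . . 1 1 . 2 2 . . . .
Index 5: author = 2

Answer: cursor 2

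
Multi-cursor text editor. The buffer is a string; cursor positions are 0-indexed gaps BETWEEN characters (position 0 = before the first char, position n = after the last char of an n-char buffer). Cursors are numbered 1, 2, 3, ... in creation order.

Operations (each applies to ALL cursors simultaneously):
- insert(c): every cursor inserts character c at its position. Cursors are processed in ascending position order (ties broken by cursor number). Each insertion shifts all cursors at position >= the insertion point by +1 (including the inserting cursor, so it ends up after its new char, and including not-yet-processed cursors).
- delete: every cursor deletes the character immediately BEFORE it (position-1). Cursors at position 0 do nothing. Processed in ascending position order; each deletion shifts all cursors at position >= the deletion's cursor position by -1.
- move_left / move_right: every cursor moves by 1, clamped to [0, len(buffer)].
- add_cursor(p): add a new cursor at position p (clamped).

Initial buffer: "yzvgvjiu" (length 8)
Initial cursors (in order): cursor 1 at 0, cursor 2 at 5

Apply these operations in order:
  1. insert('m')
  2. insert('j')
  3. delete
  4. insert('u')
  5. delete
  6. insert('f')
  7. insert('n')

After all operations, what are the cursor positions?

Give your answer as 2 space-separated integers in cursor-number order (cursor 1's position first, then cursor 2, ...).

After op 1 (insert('m')): buffer="myzvgvmjiu" (len 10), cursors c1@1 c2@7, authorship 1.....2...
After op 2 (insert('j')): buffer="mjyzvgvmjjiu" (len 12), cursors c1@2 c2@9, authorship 11.....22...
After op 3 (delete): buffer="myzvgvmjiu" (len 10), cursors c1@1 c2@7, authorship 1.....2...
After op 4 (insert('u')): buffer="muyzvgvmujiu" (len 12), cursors c1@2 c2@9, authorship 11.....22...
After op 5 (delete): buffer="myzvgvmjiu" (len 10), cursors c1@1 c2@7, authorship 1.....2...
After op 6 (insert('f')): buffer="mfyzvgvmfjiu" (len 12), cursors c1@2 c2@9, authorship 11.....22...
After op 7 (insert('n')): buffer="mfnyzvgvmfnjiu" (len 14), cursors c1@3 c2@11, authorship 111.....222...

Answer: 3 11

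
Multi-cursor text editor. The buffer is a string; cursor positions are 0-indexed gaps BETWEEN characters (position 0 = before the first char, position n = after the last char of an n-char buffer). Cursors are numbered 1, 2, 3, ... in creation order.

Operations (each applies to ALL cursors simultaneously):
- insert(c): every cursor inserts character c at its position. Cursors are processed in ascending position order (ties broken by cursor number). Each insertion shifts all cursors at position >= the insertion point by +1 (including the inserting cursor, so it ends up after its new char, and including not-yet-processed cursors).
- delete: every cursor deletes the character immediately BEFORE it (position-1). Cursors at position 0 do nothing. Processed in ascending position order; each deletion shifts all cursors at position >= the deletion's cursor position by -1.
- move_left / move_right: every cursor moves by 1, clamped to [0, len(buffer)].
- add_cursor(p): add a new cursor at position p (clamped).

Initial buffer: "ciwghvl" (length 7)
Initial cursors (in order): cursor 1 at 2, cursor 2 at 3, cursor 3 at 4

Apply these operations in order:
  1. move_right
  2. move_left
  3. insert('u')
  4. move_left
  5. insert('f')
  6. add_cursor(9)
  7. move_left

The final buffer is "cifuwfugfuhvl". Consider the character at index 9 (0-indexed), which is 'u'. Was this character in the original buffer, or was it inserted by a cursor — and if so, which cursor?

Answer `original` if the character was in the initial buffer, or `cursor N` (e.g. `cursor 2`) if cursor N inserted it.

Answer: cursor 3

Derivation:
After op 1 (move_right): buffer="ciwghvl" (len 7), cursors c1@3 c2@4 c3@5, authorship .......
After op 2 (move_left): buffer="ciwghvl" (len 7), cursors c1@2 c2@3 c3@4, authorship .......
After op 3 (insert('u')): buffer="ciuwuguhvl" (len 10), cursors c1@3 c2@5 c3@7, authorship ..1.2.3...
After op 4 (move_left): buffer="ciuwuguhvl" (len 10), cursors c1@2 c2@4 c3@6, authorship ..1.2.3...
After op 5 (insert('f')): buffer="cifuwfugfuhvl" (len 13), cursors c1@3 c2@6 c3@9, authorship ..11.22.33...
After op 6 (add_cursor(9)): buffer="cifuwfugfuhvl" (len 13), cursors c1@3 c2@6 c3@9 c4@9, authorship ..11.22.33...
After op 7 (move_left): buffer="cifuwfugfuhvl" (len 13), cursors c1@2 c2@5 c3@8 c4@8, authorship ..11.22.33...
Authorship (.=original, N=cursor N): . . 1 1 . 2 2 . 3 3 . . .
Index 9: author = 3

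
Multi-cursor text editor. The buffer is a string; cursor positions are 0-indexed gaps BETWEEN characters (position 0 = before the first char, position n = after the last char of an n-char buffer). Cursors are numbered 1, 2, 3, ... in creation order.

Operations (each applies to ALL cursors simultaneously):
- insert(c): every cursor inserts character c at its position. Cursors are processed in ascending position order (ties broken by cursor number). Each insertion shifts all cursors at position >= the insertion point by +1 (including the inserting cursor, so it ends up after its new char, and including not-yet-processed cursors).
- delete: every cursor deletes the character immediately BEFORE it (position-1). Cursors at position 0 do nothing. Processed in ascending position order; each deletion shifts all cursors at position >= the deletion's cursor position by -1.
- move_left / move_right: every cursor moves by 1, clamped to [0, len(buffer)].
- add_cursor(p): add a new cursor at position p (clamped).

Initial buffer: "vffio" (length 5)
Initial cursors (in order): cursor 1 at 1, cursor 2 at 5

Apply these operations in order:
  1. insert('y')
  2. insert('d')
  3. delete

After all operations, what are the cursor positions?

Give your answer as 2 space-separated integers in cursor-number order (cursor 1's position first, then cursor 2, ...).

Answer: 2 7

Derivation:
After op 1 (insert('y')): buffer="vyffioy" (len 7), cursors c1@2 c2@7, authorship .1....2
After op 2 (insert('d')): buffer="vydffioyd" (len 9), cursors c1@3 c2@9, authorship .11....22
After op 3 (delete): buffer="vyffioy" (len 7), cursors c1@2 c2@7, authorship .1....2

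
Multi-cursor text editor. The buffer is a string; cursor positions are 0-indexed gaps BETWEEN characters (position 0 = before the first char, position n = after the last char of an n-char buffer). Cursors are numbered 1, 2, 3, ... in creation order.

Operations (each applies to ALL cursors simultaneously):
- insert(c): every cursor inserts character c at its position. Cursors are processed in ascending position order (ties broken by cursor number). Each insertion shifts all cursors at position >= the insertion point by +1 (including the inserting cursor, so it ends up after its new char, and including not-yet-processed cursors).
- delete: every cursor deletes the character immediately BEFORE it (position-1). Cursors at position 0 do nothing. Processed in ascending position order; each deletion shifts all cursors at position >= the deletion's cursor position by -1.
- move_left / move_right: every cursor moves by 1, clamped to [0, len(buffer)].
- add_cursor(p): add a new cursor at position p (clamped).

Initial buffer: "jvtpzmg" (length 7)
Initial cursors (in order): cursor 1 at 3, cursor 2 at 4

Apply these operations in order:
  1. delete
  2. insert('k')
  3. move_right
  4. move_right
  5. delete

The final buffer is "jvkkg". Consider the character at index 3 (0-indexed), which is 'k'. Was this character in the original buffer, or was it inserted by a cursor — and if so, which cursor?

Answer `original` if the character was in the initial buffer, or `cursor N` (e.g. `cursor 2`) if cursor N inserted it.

After op 1 (delete): buffer="jvzmg" (len 5), cursors c1@2 c2@2, authorship .....
After op 2 (insert('k')): buffer="jvkkzmg" (len 7), cursors c1@4 c2@4, authorship ..12...
After op 3 (move_right): buffer="jvkkzmg" (len 7), cursors c1@5 c2@5, authorship ..12...
After op 4 (move_right): buffer="jvkkzmg" (len 7), cursors c1@6 c2@6, authorship ..12...
After op 5 (delete): buffer="jvkkg" (len 5), cursors c1@4 c2@4, authorship ..12.
Authorship (.=original, N=cursor N): . . 1 2 .
Index 3: author = 2

Answer: cursor 2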